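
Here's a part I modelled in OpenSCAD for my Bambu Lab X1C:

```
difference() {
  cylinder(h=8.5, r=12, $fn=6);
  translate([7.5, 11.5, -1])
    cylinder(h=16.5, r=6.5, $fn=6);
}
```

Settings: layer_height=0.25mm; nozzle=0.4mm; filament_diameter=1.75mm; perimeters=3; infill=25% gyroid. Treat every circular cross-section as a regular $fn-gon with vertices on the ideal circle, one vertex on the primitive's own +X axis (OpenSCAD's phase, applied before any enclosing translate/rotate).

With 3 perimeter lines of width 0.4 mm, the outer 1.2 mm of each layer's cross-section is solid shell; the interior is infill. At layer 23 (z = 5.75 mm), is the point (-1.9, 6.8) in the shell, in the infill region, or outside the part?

At z = 5.75 mm: the r=12 cylinder contributes a regular 6-gon of circumradius 12; the cylinder at (7.5, 11.5): section is a regular 6-gon, circumradius r=6.5; Taking the first minus the rest: starting from the r=12 cylinder, the r=6.5 cylinder at (7.5, 11.5) partially overlaps it — only the 19.72 mm² overlap (of its 109.77 mm²) is removed, clipping the outline — 1 connected region. Overall, the cross-section is a single solid region. The nearest boundary edge runs (-6.00, 10.39)→(1.64, 10.39); distance from the point to it = 3.59 mm. The point is inside the cross-section and 3.59 mm from the nearest boundary — more than the 1.2 mm shell width (3 × 0.4), so it's in the infill interior.

infill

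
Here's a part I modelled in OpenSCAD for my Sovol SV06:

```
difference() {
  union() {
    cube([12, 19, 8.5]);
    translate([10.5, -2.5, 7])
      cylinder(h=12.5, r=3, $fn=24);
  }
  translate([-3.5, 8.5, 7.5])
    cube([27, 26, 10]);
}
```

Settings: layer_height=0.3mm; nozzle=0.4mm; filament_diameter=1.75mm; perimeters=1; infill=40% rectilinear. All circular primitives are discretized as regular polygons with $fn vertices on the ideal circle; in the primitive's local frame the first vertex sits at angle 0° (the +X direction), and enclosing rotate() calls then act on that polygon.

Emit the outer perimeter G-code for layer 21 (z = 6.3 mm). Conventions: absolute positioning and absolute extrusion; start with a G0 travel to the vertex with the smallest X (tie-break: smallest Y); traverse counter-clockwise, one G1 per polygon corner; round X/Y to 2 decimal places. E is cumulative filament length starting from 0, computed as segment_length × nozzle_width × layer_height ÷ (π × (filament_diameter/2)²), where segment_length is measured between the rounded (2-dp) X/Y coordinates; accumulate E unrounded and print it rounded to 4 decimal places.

G0 X0.00 Y0.00 Z6.30
G1 X12.00 Y0.00 E0.5987
G1 X12.00 Y19.00 E1.5466
G1 X0.00 Y19.00 E2.1453
G1 X0.00 Y0.00 E3.0932

At z = 6.3 mm: the cube (footprint 12×19) is included at this height; the cylinder at (10.5, -2.5) does not reach this height (z outside [7, 19.5]); Combining (union): only the 12×19 cube is present, so the union is just that shape — 1 connected region; the cube at (-3.5, 8.5) is not intersected at this z (z outside [7.5, 17.5]); After the difference (first − rest): none of the subtracted shapes is present at this height, so the result so far is unchanged — 1 connected region. The outline is a single polygon with 4 vertices. Extrusion per mm of travel: 0.4 × 0.3 / (π × 0.875²) = 0.049890. Accumulating E over each segment gives final E = 3.0932.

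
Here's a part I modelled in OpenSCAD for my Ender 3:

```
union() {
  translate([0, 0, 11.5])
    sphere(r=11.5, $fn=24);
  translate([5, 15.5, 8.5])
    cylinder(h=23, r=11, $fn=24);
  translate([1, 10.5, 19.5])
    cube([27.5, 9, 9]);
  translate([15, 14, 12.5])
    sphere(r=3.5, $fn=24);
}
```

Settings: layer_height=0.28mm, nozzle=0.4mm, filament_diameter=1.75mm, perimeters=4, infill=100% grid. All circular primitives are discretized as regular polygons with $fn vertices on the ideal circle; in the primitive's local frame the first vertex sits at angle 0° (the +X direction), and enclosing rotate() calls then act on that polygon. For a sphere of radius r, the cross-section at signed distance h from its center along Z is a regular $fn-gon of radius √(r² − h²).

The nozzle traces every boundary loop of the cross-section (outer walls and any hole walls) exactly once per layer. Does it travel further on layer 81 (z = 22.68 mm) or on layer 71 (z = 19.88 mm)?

layer 71 (z = 19.88 mm)

Layer 81 (z = 22.68): the sphere: section is a regular 24-gon, circumradius = √(r²−h²) = √(11.5²−11.18²) = 2.694 (perimeter = 2·24·2.694·sin(180°/24) = 16.88 mm); the cylinder at (5, 15.5): section is a regular 24-gon, circumradius r=11 (perimeter = 2·24·11.000·sin(180°/24) = 68.92 mm); the 27.5×9 cube at (1, 10.5) contributes its full rectangle (perimeter 73.00 mm); the sphere at (15, 14) is absent (|z−center|=10.180 > r=3.5); Combining (union): the regions partially overlap (shared area 131.46 mm²), so the edge portions inside another operand are dropped and the merged outline is re-measured after clipping — boundary = 112.59 mm. So its perimeter = 112.59 mm. Layer 71 (z = 19.88): the sphere: section is a regular 24-gon, circumradius = √(r²−h²) = √(11.5²−8.38²) = 7.876 (perimeter = 2·24·7.876·sin(180°/24) = 49.34 mm); the r=11 cylinder at (5, 15.5) gives a regular 24-gon of circumradius 11 (constant along its height) (perimeter = 2·24·11.000·sin(180°/24) = 68.92 mm); the cube at (1, 10.5) is present — its section is the full 27.5×9 rectangle (perimeter 73.00 mm); the sphere at (15, 14) is absent (|z−center|=7.380 > r=3.5); Merging all regions: the regions partially overlap (shared area 146.84 mm²), so the edge portions inside another operand are dropped and the merged outline is re-measured after clipping — boundary = 125.84 mm. So its perimeter = 125.84 mm. Layer 71 is larger (125.84 vs 112.59 mm).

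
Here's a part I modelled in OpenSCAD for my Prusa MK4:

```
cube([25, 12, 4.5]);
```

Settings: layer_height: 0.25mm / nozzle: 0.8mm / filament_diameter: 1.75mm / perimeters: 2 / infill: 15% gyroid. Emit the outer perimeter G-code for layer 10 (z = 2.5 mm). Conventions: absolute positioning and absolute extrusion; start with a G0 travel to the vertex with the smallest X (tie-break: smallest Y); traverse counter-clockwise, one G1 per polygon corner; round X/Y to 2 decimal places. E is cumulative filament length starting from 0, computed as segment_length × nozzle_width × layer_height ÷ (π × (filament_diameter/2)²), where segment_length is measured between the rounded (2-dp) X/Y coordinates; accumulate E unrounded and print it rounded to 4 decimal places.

At z = 2.5 mm: the cube (footprint 25×12) is included at this height. The outline is a single polygon with 4 vertices. Extrusion per mm of travel: 0.8 × 0.25 / (π × 0.875²) = 0.083150. Accumulating E over each segment gives final E = 6.1531.

G0 X0.00 Y0.00 Z2.50
G1 X25.00 Y0.00 E2.0788
G1 X25.00 Y12.00 E3.0766
G1 X0.00 Y12.00 E5.1553
G1 X0.00 Y0.00 E6.1531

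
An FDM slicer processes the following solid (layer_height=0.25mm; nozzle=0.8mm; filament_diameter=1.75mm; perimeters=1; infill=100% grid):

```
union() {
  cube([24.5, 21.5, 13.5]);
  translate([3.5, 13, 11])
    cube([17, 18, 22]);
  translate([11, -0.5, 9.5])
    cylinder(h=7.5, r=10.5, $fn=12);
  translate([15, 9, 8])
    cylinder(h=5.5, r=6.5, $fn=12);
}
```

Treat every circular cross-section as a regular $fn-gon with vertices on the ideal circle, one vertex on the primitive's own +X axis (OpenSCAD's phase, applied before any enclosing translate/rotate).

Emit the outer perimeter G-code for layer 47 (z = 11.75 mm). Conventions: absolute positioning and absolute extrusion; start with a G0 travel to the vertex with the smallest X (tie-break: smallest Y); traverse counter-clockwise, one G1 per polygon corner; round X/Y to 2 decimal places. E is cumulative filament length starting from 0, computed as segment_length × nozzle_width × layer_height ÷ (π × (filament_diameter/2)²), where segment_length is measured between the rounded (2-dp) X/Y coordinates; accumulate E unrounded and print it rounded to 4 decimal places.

At z = 11.75 mm: the cube (footprint 24.5×21.5) is included at this height; the cube at (3.5, 13) is present — its section is the full 17×18 rectangle; the r=10.5 cylinder at (11, -0.5) gives a regular 12-gon of circumradius 10.5 (constant along its height); the r=6.5 cylinder at (15, 9) gives a regular 12-gon of circumradius 6.5 (constant along its height); Merging all regions: the regions partially overlap (shared area 426.19 mm²), so overlapping operands fuse into one piece — 1 connected region. The outline is a single polygon with 17 vertices. Extrusion per mm of travel: 0.8 × 0.25 / (π × 0.875²) = 0.083150. Accumulating E over each segment gives final E = 10.3022.

G0 X0.00 Y0.00 Z11.75
G1 X0.63 Y0.00 E0.0524
G1 X0.50 Y-0.50 E0.0953
G1 X1.91 Y-5.75 E0.5474
G1 X5.75 Y-9.59 E0.9989
G1 X11.00 Y-11.00 E1.4509
G1 X16.25 Y-9.59 E1.9029
G1 X20.09 Y-5.75 E2.3545
G1 X21.50 Y-0.50 E2.8065
G1 X21.37 Y0.00 E2.8494
G1 X24.50 Y0.00 E3.1097
G1 X24.50 Y21.50 E4.8974
G1 X20.50 Y21.50 E5.2300
G1 X20.50 Y31.00 E6.0200
G1 X3.50 Y31.00 E7.4335
G1 X3.50 Y21.50 E8.2235
G1 X0.00 Y21.50 E8.5145
G1 X0.00 Y0.00 E10.3022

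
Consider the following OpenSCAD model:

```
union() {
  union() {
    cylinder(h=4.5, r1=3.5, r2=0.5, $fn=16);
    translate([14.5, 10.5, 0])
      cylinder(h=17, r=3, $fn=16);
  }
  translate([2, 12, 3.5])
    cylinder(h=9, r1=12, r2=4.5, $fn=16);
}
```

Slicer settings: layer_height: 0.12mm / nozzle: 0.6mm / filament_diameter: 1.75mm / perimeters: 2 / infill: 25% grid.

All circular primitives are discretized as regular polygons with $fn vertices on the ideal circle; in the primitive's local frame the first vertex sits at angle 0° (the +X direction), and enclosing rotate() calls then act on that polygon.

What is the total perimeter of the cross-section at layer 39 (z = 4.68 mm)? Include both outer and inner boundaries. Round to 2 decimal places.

77.85 mm

At z = 4.68 mm: the cone is absent (z outside [0, 4.5]); the r=3 cylinder at (14.5, 10.5) gives a regular 16-gon of circumradius 3 (constant along its height) (perimeter = 2·16·3.000·sin(180°/16) = 18.73 mm); Combining (union): only the r=3 cylinder at (14.5, 10.5) is present, so the union is just that shape — boundary = 18.73 mm; the cone at (2, 12) (r1=12→r2=4.5) has section circumradius 11.017 here — a regular 16-gon (perimeter = 2·16·11.017·sin(180°/16) = 68.78 mm); Taking the union: the regions partially overlap (shared area 3.83 mm²), so the edge portions inside another operand are dropped and the merged outline is re-measured after clipping — boundary = 77.85 mm. Overall, the cross-section is a single solid region. Total boundary length (outer) = 77.85 mm.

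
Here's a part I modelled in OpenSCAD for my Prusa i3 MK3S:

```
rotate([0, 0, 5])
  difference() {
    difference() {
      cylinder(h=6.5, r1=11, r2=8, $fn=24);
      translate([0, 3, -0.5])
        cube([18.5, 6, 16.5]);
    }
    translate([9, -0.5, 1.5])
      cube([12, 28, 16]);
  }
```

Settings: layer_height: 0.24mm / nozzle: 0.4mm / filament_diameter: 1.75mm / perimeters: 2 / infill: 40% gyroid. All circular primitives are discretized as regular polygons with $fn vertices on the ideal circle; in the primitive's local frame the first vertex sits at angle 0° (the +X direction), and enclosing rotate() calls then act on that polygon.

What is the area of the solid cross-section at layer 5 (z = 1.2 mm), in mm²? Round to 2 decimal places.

At z = 1.2 mm: the cone (r1=11→r2=8) has section circumradius 10.446 here — a regular 24-gon (area = (24/2)·10.446²·sin(360°/24) = 338.91 mm²); the cube at (0, 3) (footprint 18.5×6) is included at this height (area 111.00 mm²); After the difference (first − rest): starting from the cone (338.91 mm²), the 18.5×6 cube at (0, 3) partially overlaps it — only the 49.13 mm² overlap (of its 111.00 mm²) is removed, clipping the outline — area = 289.78 mm²; the cube at (9, -0.5) is absent (z outside [1.5, 17.5]); After the difference (first − rest): none of the subtracted shapes is present at this height, so that combined region is unchanged — area = 289.78 mm²; (rotated 5° about Z; rotation is an isometry so areas/perimeters/island counts are preserved). Overall, the cross-section is a single solid region. Net area = 289.78 mm².

289.78 mm²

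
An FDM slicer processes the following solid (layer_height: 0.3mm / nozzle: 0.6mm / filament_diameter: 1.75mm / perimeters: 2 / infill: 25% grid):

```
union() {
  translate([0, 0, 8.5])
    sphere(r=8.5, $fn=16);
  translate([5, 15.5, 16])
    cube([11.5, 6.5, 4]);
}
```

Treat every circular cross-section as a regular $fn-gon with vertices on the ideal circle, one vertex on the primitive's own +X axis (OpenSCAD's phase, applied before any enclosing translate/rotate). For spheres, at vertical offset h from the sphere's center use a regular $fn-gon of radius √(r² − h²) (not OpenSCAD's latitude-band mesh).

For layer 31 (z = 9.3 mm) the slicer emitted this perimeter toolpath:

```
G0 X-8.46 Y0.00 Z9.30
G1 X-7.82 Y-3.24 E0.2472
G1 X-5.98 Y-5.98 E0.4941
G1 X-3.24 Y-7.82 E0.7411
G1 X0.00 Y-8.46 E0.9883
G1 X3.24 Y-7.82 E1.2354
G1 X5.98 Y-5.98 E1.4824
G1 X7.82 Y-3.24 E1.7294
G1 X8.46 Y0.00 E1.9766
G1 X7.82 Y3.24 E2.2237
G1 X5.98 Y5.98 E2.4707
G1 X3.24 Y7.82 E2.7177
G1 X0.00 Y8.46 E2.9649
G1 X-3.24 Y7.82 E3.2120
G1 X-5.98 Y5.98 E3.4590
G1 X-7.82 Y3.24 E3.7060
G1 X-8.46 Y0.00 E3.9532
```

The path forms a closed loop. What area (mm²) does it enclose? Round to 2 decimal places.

219.20 mm²

Apply the shoelace formula to the sequence of (X, Y) vertices; enclosed area = 219.20 mm².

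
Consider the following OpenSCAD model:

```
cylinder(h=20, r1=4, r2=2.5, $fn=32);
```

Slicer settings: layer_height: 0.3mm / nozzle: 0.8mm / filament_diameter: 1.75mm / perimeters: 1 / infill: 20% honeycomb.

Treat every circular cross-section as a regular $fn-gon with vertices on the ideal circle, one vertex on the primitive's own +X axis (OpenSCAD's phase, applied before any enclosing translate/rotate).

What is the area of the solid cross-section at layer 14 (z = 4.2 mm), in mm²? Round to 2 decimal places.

42.39 mm²

At z = 4.2 mm: the cone contributes a regular 32-gon of circumradius 3.685 (interpolated between r1=4 and r2=2.5 at t=0.210) (area = (32/2)·3.685²·sin(360°/32) = 42.39 mm²). Overall, the cross-section is a single solid region. Net area = 42.39 mm².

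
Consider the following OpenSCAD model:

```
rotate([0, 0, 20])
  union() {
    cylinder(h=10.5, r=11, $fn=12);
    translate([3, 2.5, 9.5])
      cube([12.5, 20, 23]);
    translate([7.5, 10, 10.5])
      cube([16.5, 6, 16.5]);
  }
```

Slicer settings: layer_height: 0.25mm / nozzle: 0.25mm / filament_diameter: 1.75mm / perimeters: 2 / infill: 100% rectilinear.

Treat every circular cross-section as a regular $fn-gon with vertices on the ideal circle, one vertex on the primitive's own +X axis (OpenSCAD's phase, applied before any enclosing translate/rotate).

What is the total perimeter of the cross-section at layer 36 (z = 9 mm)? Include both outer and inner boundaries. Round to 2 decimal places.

68.33 mm

At z = 9 mm: the r=11 cylinder contributes a regular 12-gon of circumradius 11 (perimeter = 2·12·11.000·sin(180°/12) = 68.33 mm); the cube at (3, 2.5) is absent (z outside [9.5, 32.5]); the cube at (7.5, 10) does not reach this height (z outside [10.5, 27]); Combining (union): only the r=11 cylinder is present, so the union is just that shape — boundary = 68.33 mm; (whole slice rotated 20° about Z — lengths, areas and connectivity unchanged). Overall, the cross-section is a single solid region. Total boundary length (outer) = 68.33 mm.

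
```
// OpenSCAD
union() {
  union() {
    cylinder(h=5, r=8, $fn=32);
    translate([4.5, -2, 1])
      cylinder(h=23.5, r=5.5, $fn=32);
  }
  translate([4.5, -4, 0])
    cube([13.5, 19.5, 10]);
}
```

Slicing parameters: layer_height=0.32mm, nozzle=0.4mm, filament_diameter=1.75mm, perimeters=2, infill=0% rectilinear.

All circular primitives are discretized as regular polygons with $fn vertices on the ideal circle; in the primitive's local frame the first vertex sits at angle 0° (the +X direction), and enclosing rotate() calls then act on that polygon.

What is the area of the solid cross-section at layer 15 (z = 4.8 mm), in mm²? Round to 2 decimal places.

At z = 4.8 mm: the r=8 cylinder contributes a regular 32-gon of circumradius 8 (area = (32/2)·8.000²·sin(360°/32) = 199.77 mm²); the cylinder at (4.5, -2): section is a regular 32-gon, circumradius r=5.5 (area = (32/2)·5.500²·sin(360°/32) = 94.42 mm²); Taking the union: the regions partially overlap — summed areas 294.20 mm² minus the doubly-counted overlap 73.12 mm² gives 221.08 mm² — area = 221.08 mm²; the cube at (4.5, -4) is present — its section is the full 13.5×19.5 rectangle (area 263.25 mm²); Merging all regions: the regions partially overlap — summed areas 484.33 mm² minus the doubly-counted overlap 39.95 mm² gives 444.39 mm² — area = 444.39 mm². Overall, the cross-section is a single solid region. Net area = 444.39 mm².

444.39 mm²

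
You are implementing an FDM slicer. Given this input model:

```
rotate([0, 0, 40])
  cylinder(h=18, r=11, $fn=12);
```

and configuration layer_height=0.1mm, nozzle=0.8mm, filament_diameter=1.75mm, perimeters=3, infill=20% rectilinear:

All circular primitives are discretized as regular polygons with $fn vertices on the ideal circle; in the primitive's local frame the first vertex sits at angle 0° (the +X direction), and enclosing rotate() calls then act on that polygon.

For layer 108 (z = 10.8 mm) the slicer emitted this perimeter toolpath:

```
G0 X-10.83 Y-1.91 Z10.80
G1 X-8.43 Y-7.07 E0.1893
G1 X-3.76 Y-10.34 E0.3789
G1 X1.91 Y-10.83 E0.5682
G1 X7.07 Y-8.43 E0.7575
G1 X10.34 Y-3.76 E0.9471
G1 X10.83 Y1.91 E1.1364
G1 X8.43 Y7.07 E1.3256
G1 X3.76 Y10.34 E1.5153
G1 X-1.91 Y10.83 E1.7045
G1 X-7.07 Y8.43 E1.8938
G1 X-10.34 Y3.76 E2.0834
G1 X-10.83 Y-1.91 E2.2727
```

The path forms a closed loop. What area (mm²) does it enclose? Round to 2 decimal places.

Apply the shoelace formula to the sequence of (X, Y) vertices; enclosed area = 363.04 mm².

363.04 mm²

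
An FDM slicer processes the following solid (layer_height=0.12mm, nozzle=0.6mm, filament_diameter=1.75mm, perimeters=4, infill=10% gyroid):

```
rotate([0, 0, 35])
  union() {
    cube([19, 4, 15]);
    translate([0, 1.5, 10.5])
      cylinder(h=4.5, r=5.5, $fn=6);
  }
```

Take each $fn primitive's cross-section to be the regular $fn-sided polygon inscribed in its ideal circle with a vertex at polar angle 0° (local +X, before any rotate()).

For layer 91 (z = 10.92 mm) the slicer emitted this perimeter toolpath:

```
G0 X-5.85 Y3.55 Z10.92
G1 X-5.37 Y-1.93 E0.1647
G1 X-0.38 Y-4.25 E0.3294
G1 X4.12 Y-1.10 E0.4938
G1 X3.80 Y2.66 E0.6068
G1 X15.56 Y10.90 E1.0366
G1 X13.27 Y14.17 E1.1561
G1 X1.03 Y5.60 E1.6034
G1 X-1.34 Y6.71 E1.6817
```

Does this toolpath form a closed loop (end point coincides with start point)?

Start point (G0): (-5.85, 3.55). End point (last G1): the path does not return to the start — open.

no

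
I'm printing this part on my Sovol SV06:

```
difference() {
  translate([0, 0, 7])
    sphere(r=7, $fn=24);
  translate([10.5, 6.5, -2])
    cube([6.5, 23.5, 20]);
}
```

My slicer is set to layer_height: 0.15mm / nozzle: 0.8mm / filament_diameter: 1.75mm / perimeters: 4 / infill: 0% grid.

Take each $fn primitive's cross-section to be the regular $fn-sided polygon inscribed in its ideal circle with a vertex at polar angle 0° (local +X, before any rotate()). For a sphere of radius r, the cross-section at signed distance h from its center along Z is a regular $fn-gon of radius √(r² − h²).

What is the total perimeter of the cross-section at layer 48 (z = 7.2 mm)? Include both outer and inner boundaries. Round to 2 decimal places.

At z = 7.2 mm: the r=7 sphere slices to a regular 24-gon of circumradius 6.997 (√(r²−h²) with h=0.2 from center) (perimeter = 2·24·6.997·sin(180°/24) = 43.84 mm); the cube at (10.5, 6.5) is present — its section is the full 6.5×23.5 rectangle (perimeter 60.00 mm); Taking the first minus the rest: starting from the r=7 sphere, the 6.5×23.5 cube at (10.5, 6.5) misses the remaining region (no effect) — boundary = 43.84 mm. Overall, the cross-section is a single solid region. Total boundary length (outer) = 43.84 mm.

43.84 mm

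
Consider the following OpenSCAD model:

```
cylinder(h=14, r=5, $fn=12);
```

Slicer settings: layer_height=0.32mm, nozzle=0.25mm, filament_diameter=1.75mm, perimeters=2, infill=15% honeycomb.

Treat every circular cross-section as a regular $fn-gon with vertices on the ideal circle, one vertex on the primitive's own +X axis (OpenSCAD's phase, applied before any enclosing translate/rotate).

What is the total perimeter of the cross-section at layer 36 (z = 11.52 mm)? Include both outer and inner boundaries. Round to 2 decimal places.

31.06 mm

At z = 11.52 mm: the r=5 cylinder gives a regular 12-gon of circumradius 5 (constant along its height) (perimeter = 2·12·5.000·sin(180°/12) = 31.06 mm). Overall, the cross-section is a single solid region. Total boundary length (outer) = 31.06 mm.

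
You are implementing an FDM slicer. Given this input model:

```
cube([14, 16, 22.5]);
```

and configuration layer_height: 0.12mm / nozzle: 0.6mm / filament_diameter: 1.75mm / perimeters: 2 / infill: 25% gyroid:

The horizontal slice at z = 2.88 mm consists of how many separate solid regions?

At z = 2.88 mm: the cube is present — its section is the full 14×16 rectangle. The result has 1 disconnected region.

1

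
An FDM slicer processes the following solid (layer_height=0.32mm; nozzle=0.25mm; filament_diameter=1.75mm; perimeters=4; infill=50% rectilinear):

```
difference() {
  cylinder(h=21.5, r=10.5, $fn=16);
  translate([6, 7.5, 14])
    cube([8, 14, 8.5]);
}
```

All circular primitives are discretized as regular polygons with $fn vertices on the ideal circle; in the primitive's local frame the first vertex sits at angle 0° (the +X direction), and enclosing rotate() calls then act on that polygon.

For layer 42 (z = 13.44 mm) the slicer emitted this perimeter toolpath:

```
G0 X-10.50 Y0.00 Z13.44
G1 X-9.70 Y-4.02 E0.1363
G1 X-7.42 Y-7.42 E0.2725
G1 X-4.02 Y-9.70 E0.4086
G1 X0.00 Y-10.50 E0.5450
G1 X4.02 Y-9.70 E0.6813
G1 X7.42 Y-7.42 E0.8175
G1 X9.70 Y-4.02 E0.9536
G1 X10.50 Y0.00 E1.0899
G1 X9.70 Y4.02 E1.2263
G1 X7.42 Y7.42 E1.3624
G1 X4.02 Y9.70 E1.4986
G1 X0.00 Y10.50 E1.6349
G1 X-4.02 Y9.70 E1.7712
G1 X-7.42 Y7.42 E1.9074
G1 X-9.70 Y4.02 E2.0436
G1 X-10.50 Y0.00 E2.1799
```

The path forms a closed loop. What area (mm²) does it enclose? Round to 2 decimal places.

Apply the shoelace formula to the sequence of (X, Y) vertices; enclosed area = 337.42 mm².

337.42 mm²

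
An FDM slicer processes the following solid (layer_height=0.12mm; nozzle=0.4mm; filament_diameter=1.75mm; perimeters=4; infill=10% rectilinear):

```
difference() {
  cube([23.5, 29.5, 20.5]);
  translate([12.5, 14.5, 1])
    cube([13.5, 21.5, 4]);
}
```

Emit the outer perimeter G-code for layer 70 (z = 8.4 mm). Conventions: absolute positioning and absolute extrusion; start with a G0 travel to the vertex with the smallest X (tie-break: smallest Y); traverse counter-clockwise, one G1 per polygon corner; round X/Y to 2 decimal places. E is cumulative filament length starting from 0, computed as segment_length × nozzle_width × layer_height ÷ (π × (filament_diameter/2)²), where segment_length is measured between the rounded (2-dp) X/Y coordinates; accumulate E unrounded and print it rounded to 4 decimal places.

At z = 8.4 mm: the cube is present — its section is the full 23.5×29.5 rectangle; the cube at (12.5, 14.5) does not reach this height (z outside [1, 5]); Subtracting the remaining from the first: none of the subtracted shapes is present at this height, so the 23.5×29.5 cube is unchanged — 1 connected region. The outline is a single polygon with 4 vertices. Extrusion per mm of travel: 0.4 × 0.12 / (π × 0.875²) = 0.019956. Accumulating E over each segment gives final E = 2.1153.

G0 X0.00 Y0.00 Z8.40
G1 X23.50 Y0.00 E0.4690
G1 X23.50 Y29.50 E1.0577
G1 X0.00 Y29.50 E1.5266
G1 X0.00 Y0.00 E2.1153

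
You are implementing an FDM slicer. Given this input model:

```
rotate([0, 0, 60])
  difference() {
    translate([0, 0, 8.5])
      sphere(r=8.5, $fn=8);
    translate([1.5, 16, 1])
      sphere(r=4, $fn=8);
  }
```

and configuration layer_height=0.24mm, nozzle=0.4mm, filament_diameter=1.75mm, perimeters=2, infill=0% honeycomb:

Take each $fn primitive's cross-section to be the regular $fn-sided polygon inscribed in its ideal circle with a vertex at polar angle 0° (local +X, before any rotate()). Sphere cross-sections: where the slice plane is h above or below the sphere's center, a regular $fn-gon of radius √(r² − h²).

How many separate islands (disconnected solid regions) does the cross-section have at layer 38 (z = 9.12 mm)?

1

At z = 9.12 mm: the r=8.5 sphere contributes a regular 8-gon of circumradius √(8.5²−0.62²) = 8.477; the sphere at (1.5, 16) is not intersected at this z (|z−center|=8.120 > r=4); After the difference (first − rest): none of the subtracted shapes is present at this height, so the r=8.5 sphere is unchanged — 1 connected region; (whole slice rotated 60° about Z — lengths, areas and connectivity unchanged). Overall, the cross-section is a single solid region. Island count = 1.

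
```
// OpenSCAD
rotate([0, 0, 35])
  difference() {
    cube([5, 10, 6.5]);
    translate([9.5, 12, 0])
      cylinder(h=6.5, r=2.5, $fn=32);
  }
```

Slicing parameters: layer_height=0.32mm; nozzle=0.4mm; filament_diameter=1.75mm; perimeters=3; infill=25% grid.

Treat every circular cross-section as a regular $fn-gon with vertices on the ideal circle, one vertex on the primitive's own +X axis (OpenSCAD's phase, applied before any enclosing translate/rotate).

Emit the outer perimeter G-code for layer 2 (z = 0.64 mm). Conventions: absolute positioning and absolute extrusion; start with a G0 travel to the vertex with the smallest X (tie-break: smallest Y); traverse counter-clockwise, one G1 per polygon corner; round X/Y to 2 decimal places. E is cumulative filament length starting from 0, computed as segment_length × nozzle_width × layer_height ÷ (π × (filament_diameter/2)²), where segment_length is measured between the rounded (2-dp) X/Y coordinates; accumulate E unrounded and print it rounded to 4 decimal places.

G0 X-5.74 Y8.19 Z0.64
G1 X0.00 Y0.00 E0.5322
G1 X4.10 Y2.87 E0.7986
G1 X-1.64 Y11.06 E1.3308
G1 X-5.74 Y8.19 E1.5971

At z = 0.64 mm: the cube is present — its section is the full 5×10 rectangle; the r=2.5 cylinder at (9.5, 12) contributes a regular 32-gon of circumradius 2.5; Taking the first minus the rest: starting from the 5×10 cube, the r=2.5 cylinder at (9.5, 12) misses the remaining region (no effect) — 1 connected region; (whole slice rotated 35° about Z — lengths, areas and connectivity unchanged). The outline is a single polygon with 4 vertices. Extrusion per mm of travel: 0.4 × 0.32 / (π × 0.875²) = 0.053216. Accumulating E over each segment gives final E = 1.5971.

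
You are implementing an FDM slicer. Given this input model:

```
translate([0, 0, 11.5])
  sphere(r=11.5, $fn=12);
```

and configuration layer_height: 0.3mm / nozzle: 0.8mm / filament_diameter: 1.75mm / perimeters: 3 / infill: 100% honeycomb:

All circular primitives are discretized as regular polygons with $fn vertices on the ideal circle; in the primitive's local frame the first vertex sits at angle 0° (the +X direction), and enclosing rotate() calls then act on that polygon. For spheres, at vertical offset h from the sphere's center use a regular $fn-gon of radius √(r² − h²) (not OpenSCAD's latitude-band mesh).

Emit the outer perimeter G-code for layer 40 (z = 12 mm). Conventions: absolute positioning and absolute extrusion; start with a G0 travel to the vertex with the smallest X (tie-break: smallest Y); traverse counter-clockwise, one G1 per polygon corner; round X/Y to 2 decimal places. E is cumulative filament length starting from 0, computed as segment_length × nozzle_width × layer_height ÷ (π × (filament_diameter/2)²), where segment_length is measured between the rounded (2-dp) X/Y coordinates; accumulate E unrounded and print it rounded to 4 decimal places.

At z = 12 mm: the sphere: section is a regular 12-gon, circumradius = √(r²−h²) = √(11.5²−0.5²) = 11.489. The outline is a single polygon with 12 vertices. Extrusion per mm of travel: 0.8 × 0.3 / (π × 0.875²) = 0.099780. Accumulating E over each segment gives final E = 7.1203.

G0 X-11.49 Y0.00 Z12.00
G1 X-9.95 Y-5.74 E0.5930
G1 X-5.74 Y-9.95 E1.1871
G1 X0.00 Y-11.49 E1.7801
G1 X5.74 Y-9.95 E2.3731
G1 X9.95 Y-5.74 E2.9671
G1 X11.49 Y0.00 E3.5601
G1 X9.95 Y5.74 E4.1531
G1 X5.74 Y9.95 E4.7472
G1 X0.00 Y11.49 E5.3402
G1 X-5.74 Y9.95 E5.9332
G1 X-9.95 Y5.74 E6.5273
G1 X-11.49 Y0.00 E7.1203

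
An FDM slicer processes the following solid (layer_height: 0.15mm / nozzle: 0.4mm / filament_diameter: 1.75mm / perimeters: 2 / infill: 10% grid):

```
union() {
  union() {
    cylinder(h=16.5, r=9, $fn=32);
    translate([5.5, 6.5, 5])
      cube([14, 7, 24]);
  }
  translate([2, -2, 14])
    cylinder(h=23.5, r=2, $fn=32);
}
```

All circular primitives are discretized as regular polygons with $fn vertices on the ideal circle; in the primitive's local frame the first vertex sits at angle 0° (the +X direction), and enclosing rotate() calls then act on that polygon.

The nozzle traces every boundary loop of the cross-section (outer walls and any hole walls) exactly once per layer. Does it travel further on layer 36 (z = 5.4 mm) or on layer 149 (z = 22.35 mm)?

layer 36 (z = 5.4 mm)

Layer 36 (z = 5.4): the r=9 cylinder contributes a regular 32-gon of circumradius 9 (perimeter = 2·32·9.000·sin(180°/32) = 56.46 mm); the cube at (5.5, 6.5) is present — its section is the full 14×7 rectangle (perimeter 42.00 mm); Combining (union): the regions partially overlap (shared area 0.20 mm²), so the edge portions inside another operand are dropped and the merged outline is re-measured after clipping — boundary = 96.28 mm; the cylinder at (2, -2) is absent (z outside [14, 37.5]); Taking the union: only the result so far is present, so the union is just that shape — boundary = 96.28 mm. So its perimeter = 96.28 mm. Layer 149 (z = 22.35): the cylinder is not intersected at this z (z outside [0, 16.5]); the cube at (5.5, 6.5) is present — its section is the full 14×7 rectangle (perimeter 42.00 mm); Taking the union: only the 14×7 cube at (5.5, 6.5) is present, so the union is just that shape — boundary = 42.00 mm; the r=2 cylinder at (2, -2) contributes a regular 32-gon of circumradius 2 (perimeter = 2·32·2.000·sin(180°/32) = 12.55 mm); Merging all regions: the 2 present regions are separate (no shared area or edge), so areas and boundary lengths simply add and each stays a separate island — boundary = 54.55 mm. So its perimeter = 54.55 mm. Layer 36 is larger (96.28 vs 54.55 mm).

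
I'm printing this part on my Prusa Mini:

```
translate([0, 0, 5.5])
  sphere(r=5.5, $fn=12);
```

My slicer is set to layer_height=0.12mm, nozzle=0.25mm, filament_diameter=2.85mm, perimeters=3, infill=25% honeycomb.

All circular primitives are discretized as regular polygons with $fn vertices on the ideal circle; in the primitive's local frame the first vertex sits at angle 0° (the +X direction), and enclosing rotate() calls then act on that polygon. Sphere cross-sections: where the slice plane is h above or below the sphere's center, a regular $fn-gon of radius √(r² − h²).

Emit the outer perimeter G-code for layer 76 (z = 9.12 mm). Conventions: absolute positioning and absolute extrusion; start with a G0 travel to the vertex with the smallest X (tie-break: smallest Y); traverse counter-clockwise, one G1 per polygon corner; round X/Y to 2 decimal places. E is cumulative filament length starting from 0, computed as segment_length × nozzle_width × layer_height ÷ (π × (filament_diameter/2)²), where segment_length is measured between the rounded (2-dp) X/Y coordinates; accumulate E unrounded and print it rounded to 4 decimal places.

G0 X-4.14 Y0.00 Z9.12
G1 X-3.59 Y-2.07 E0.0101
G1 X-2.07 Y-3.59 E0.0202
G1 X0.00 Y-4.14 E0.0303
G1 X2.07 Y-3.59 E0.0403
G1 X3.59 Y-2.07 E0.0504
G1 X4.14 Y0.00 E0.0605
G1 X3.59 Y2.07 E0.0706
G1 X2.07 Y3.59 E0.0807
G1 X0.00 Y4.14 E0.0908
G1 X-2.07 Y3.59 E0.1008
G1 X-3.59 Y2.07 E0.1109
G1 X-4.14 Y0.00 E0.1210

At z = 9.12 mm: the r=5.5 sphere contributes a regular 12-gon of circumradius √(5.5²−3.62²) = 4.141. The outline is a single polygon with 12 vertices. Extrusion per mm of travel: 0.25 × 0.12 / (π × 1.425²) = 0.004703. Accumulating E over each segment gives final E = 0.1210.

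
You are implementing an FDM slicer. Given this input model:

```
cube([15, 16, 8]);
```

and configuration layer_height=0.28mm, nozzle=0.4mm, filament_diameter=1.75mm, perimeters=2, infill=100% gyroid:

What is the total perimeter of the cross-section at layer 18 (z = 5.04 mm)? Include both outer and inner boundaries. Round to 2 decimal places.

62.00 mm

At z = 5.04 mm: the cube is present — its section is the full 15×16 rectangle (perimeter 62.00 mm). Overall, the cross-section is a single solid region. Total boundary length (outer) = 62.00 mm.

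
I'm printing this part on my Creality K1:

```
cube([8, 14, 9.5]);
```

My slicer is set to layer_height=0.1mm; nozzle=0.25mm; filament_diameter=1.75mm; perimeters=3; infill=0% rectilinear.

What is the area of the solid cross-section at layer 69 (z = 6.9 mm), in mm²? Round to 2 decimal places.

112.00 mm²

At z = 6.9 mm: the 8×14 cube contributes its full rectangle (area 112.00 mm²). Overall, the cross-section is a single solid region. Net area = 112.00 mm².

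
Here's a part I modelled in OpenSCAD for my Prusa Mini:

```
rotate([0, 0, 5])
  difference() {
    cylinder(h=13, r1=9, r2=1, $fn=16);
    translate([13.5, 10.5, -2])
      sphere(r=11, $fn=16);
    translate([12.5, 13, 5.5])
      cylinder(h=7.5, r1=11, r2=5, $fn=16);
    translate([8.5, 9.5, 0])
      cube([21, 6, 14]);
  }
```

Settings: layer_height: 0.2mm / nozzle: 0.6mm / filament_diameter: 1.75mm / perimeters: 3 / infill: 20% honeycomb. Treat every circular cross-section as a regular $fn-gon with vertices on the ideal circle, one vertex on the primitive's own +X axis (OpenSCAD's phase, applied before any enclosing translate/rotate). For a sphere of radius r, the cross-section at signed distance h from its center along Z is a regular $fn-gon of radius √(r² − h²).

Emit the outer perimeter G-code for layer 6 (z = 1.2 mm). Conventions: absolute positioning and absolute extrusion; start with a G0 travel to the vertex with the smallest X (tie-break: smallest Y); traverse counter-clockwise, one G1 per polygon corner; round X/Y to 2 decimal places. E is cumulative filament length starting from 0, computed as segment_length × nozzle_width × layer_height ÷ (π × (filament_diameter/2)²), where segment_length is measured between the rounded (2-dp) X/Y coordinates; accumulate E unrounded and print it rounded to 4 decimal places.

G0 X-8.23 Y-0.72 Z1.20
G1 X-7.33 Y-3.81 E0.1606
G1 X-5.31 Y-6.33 E0.3217
G1 X-2.48 Y-7.88 E0.4827
G1 X0.72 Y-8.23 E0.6433
G1 X3.81 Y-7.33 E0.8038
G1 X6.33 Y-5.31 E0.9650
G1 X7.88 Y-2.48 E1.1260
G1 X8.23 Y0.72 E1.2866
G1 X7.71 Y2.51 E1.3795
G1 X5.77 Y3.57 E1.4898
G1 X3.20 Y6.78 E1.6950
G1 X2.95 Y7.62 E1.7387
G1 X2.48 Y7.88 E1.7655
G1 X-0.72 Y8.23 E1.9261
G1 X-3.81 Y7.33 E2.0867
G1 X-6.33 Y5.31 E2.2478
G1 X-7.88 Y2.48 E2.4088
G1 X-8.23 Y-0.72 E2.5694

At z = 1.2 mm: the cone (r1=9→r2=1) has section circumradius 8.262 here — a regular 16-gon; the r=11 sphere at (13.5, 10.5) contributes a regular 16-gon of circumradius √(11²−3.2²) = 10.524; the cone at (12.5, 13) is absent (z outside [5.5, 13]); the 21×6 cube at (8.5, 9.5) contributes its full rectangle; After the difference (first − rest): starting from the cone, the r=11 sphere at (13.5, 10.5) partially overlaps it — only the 6.91 mm² overlap (of its 339.09 mm²) is removed, clipping the outline; the 21×6 cube at (8.5, 9.5) misses the remaining region (no effect) — 1 connected region; (rotated 5° about Z; rotation is an isometry so areas/perimeters/island counts are preserved). The outline is a single polygon with 18 vertices. Extrusion per mm of travel: 0.6 × 0.2 / (π × 0.875²) = 0.049890. Accumulating E over each segment gives final E = 2.5694.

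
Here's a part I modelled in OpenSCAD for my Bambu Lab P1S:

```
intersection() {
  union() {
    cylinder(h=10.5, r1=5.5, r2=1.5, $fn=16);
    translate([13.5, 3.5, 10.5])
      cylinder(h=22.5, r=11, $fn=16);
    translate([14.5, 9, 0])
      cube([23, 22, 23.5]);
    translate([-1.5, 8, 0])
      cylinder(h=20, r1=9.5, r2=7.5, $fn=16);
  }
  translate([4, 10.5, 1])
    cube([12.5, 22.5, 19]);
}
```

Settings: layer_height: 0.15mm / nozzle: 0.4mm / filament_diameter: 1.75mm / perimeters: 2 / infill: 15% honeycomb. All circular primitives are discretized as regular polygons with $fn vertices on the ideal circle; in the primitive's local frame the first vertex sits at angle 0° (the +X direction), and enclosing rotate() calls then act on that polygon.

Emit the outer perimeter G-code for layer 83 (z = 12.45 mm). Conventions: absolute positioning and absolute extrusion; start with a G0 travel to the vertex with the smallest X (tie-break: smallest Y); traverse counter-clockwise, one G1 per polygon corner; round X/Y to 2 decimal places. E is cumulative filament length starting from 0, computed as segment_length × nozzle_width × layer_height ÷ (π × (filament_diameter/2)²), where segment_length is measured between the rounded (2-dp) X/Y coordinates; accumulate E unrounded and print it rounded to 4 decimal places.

At z = 12.45 mm: the cone is absent (z outside [0, 10.5]); the r=11 cylinder at (13.5, 3.5) contributes a regular 16-gon of circumradius 11; the cube at (14.5, 9) is present — its section is the full 23×22 rectangle; the cone at (-1.5, 8) contributes a regular 16-gon of circumradius 8.255 (interpolated between r1=9.5 and r2=7.5 at t=0.622); Merging all regions: the regions partially overlap (shared area 54.32 mm²), so overlapping operands fuse into one piece — 1 connected region; the cube at (4, 10.5) (footprint 12.5×22.5) is included at this height; Keeping only the common overlap: the 12.5×22.5 cube at (4, 10.5) partially overlaps the result so far; clipping to the common part keeps 71.41 mm² — 1 connected region. The outline is a single polygon with 10 vertices. Extrusion per mm of travel: 0.4 × 0.15 / (π × 0.875²) = 0.024945. Accumulating E over each segment gives final E = 1.6936.

G0 X4.00 Y10.50 Z12.45
G1 X16.50 Y10.50 E0.3118
G1 X16.50 Y31.00 E0.8232
G1 X14.50 Y31.00 E0.8731
G1 X14.50 Y14.30 E1.2897
G1 X13.50 Y14.50 E1.3151
G1 X9.29 Y13.66 E1.4222
G1 X5.95 Y11.43 E1.5224
G1 X4.34 Y13.84 E1.5947
G1 X4.00 Y14.06 E1.6048
G1 X4.00 Y10.50 E1.6936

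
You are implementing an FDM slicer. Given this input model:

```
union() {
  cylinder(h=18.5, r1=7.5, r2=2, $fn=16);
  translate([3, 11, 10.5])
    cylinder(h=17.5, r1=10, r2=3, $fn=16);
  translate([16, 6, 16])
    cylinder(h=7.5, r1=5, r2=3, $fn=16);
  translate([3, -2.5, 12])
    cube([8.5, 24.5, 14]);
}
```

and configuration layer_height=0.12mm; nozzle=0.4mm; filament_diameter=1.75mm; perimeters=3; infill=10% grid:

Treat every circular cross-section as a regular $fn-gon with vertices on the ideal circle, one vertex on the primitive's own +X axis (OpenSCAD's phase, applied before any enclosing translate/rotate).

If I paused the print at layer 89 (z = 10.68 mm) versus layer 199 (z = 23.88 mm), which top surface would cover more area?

Layer 89 (z = 10.68): the cone (r1=7.5→r2=2) has section circumradius 4.325 here — a regular 16-gon (area = (16/2)·4.325²·sin(360°/16) = 57.26 mm²); the cone at (3, 11) contributes a regular 16-gon of circumradius 9.928 (interpolated between r1=10 and r2=3 at t=0.010) (area = (16/2)·9.928²·sin(360°/16) = 301.75 mm²); the cone at (16, 6) is not intersected at this z (z outside [16, 23.5]); the cube at (3, -2.5) is absent (z outside [12, 26]); Taking the union: the regions partially overlap — summed areas 359.02 mm² minus the doubly-counted overlap 13.41 mm² gives 345.60 mm² — area = 345.60 mm². So its area = 345.60 mm². Layer 199 (z = 23.88): the cone does not reach this height (z outside [0, 18.5]); the cone at (3, 11) (r1=10→r2=3) has section circumradius 4.648 here — a regular 16-gon (area = (16/2)·4.648²·sin(360°/16) = 66.14 mm²); the cone at (16, 6) is not intersected at this z (z outside [16, 23.5]); the cube at (3, -2.5) (footprint 8.5×24.5) is included at this height (area 208.25 mm²); Combining (union): the regions partially overlap — summed areas 274.39 mm² minus the doubly-counted overlap 33.07 mm² gives 241.32 mm² — area = 241.32 mm². So its area = 241.32 mm². Layer 89 is larger (345.60 vs 241.32 mm²).

layer 89 (z = 10.68 mm)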